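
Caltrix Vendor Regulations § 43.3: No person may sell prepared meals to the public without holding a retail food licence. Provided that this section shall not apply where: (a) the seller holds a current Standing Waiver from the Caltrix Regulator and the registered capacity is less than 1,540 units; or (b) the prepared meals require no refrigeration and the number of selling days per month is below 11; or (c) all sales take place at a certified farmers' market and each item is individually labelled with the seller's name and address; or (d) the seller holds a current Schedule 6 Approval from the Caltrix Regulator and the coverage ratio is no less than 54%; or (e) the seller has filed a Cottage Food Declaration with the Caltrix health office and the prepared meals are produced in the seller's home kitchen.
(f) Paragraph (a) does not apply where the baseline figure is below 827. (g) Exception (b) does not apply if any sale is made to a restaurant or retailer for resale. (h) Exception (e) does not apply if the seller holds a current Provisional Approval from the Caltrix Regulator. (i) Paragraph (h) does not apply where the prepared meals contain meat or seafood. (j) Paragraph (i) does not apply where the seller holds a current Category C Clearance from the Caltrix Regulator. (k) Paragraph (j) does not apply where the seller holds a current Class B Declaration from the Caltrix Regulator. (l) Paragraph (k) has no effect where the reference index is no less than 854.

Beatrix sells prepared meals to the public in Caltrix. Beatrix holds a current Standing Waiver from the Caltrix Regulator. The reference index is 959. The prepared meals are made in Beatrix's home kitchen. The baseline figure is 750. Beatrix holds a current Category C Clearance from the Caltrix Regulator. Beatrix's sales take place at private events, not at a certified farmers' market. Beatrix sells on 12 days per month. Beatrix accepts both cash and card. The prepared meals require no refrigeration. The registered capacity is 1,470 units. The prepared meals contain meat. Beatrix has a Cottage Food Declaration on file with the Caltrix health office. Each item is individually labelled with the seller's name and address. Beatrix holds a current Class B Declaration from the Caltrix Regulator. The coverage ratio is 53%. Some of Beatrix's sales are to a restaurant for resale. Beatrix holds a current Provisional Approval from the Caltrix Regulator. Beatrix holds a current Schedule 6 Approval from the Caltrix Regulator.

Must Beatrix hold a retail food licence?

Yes — Beatrix must hold a retail food licence.

Exception (a)'s conditions are all satisfied: a current Standing Waiver is held; the registered capacity is 1,470 units, less than the 1,540 units limit. However, paragraph (f) must be considered: (f) operates — the baseline figure is 750, below the 827 limit. So (a) is unavailable.
Exception (b) requires that the number of selling days per month is below 11; but the number of selling days per month is 12, not below 11, so (b) is unavailable.
Exception (c) requires that all sales take place at a certified farmers' market; but sales are at private events, not a certified farmers' market, so (c) is unavailable.
Exception (d) requires that the coverage ratio is no less than 54%; but the coverage ratio is 53%, short of 54%, so (d) is unavailable.
Exception (e) is satisfied on its face — a Cottage Food Declaration is on file; the prepared meals are home-kitchen produced. But applying paragraphs (h)–(l): (h) operates against (e): a current Provisional Approval is held. (i) would limit (h) — the prepared meals contain meat — but (j) sets (i) aside: (j) operates — a current Category C Clearance is held. (k) operates (a current Class B Declaration is held), but is set aside by (l): (l) operates against (k): the reference index is 959, meeting the 854 threshold. (e) is therefore removed.
None of the exceptions is available; § 43.3 applies in full.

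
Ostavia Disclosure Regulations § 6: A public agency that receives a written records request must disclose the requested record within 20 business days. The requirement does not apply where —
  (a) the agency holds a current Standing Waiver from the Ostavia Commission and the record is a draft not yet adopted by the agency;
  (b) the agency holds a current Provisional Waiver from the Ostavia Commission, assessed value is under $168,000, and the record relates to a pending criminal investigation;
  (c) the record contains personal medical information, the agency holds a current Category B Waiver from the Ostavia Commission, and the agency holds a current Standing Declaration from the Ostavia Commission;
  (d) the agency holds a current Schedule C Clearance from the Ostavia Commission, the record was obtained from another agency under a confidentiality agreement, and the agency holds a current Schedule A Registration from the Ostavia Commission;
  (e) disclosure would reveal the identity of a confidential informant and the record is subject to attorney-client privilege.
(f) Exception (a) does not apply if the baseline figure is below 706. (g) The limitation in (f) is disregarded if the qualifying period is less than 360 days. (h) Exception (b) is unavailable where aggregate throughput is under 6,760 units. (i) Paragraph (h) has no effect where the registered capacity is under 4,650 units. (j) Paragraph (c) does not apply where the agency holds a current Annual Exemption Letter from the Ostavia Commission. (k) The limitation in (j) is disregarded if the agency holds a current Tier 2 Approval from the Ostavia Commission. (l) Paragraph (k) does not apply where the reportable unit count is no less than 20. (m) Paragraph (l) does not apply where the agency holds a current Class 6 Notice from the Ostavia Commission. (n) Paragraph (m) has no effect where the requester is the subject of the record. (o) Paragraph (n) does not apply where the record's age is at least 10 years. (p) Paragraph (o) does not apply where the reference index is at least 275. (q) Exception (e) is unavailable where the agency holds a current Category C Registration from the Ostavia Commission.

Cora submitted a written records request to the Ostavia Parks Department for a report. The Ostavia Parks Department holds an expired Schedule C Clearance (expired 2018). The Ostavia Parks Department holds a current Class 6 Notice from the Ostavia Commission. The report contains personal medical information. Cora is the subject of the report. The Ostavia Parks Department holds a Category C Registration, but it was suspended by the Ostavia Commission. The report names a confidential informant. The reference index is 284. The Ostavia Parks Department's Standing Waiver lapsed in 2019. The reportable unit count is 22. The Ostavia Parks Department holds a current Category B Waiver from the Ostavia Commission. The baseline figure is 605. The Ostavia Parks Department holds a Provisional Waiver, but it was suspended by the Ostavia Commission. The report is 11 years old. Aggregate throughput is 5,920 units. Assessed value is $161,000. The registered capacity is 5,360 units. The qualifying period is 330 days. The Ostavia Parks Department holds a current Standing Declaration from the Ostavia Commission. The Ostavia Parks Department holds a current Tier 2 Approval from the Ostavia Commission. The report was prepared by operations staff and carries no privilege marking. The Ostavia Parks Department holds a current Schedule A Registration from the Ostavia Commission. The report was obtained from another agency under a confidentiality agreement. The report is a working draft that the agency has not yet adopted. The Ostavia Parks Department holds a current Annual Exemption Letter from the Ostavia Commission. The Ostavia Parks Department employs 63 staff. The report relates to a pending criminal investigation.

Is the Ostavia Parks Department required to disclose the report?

Yes — the Ostavia Parks Department must disclose the report.

Exception (a) does not apply: no current Standing Waiver is held.
Exception (b) requires that the agency holds a current Provisional Waiver from the Ostavia Commission; but the Provisional Waiver is not current, so (b) is unavailable.
All of (c)'s requirements are met (the report contains personal medical information; a current Category B Waiver is held; a current Standing Declaration is held). But: (j) is engaged — a current Annual Exemption Letter is held. (k) would limit (j) — a current Tier 2 Approval is held — but (l) sets (k) aside: (l) is engaged — the reportable unit count is 22, meeting the 20 threshold. (m) would limit (l) — a current Class 6 Notice is held — but (n) sets (m) aside: (n) is triggered — Cora is the subject of the report. (o) operates (the record's age is 11 years, meeting the 10 years threshold), but is itself disapplied by (p): (p) is triggered — the reference index is 284, meeting the 275 threshold. Exception (c) does not apply.
Exception (d) fails — there is no Schedule C Clearance in force.
Exception (e) fails — the report carries no privilege marking.
No exception is made out. the Ostavia Parks Department falls within the general rule.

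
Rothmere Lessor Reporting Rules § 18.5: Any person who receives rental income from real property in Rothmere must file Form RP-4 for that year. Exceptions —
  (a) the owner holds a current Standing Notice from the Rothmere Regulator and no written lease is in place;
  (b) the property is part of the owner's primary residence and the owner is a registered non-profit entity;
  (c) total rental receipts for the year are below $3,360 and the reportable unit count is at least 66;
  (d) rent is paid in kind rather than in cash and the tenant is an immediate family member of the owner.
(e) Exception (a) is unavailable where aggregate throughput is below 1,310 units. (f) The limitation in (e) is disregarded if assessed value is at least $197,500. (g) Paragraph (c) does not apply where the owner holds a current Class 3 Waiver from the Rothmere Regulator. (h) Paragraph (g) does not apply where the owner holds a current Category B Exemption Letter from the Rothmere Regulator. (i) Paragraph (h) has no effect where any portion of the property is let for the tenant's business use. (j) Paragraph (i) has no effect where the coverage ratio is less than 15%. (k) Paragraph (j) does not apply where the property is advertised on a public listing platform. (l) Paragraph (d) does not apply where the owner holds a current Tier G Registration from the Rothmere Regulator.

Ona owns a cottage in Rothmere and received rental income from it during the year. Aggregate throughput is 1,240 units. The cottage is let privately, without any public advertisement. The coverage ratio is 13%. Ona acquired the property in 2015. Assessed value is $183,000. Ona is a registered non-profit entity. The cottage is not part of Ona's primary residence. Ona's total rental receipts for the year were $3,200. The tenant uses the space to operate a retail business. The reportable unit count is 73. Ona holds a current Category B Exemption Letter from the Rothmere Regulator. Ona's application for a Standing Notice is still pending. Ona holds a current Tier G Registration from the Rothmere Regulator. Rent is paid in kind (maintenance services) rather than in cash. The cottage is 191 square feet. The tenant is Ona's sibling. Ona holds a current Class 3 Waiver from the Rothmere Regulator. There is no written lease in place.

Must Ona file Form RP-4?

No — exception (c) applies; Ona is not required to file Form RP-4.

Exception (a) fails — there is no Standing Notice in force.
Exception (b) does not apply: the cottage is not part of the primary residence.
Exception (c)'s conditions are all satisfied: total rental receipts for the year are $3,200, below the $3,360 limit; the reportable unit count is 73, meeting the 66 threshold. Applying paragraphs (g)–(k): (g) is triggered (a current Class 3 Waiver is held), but yields to (h): (h) operates against (g): a current Category B Exemption Letter is held. (i) would limit (h) — the space is let for business use — but (j) sets (i) aside: (j) operates against (i): the coverage ratio is 13%, less than the 15% limit. (k) is not triggered (the property is let privately without advertisement), so (j) stands. (c) remains available.
All of (d)'s requirements are met (rent is paid in kind; the tenant is an immediate family member). Turning to paragraph (l): (l) operates against (d): a current Tier G Registration is held. So (d) is unavailable.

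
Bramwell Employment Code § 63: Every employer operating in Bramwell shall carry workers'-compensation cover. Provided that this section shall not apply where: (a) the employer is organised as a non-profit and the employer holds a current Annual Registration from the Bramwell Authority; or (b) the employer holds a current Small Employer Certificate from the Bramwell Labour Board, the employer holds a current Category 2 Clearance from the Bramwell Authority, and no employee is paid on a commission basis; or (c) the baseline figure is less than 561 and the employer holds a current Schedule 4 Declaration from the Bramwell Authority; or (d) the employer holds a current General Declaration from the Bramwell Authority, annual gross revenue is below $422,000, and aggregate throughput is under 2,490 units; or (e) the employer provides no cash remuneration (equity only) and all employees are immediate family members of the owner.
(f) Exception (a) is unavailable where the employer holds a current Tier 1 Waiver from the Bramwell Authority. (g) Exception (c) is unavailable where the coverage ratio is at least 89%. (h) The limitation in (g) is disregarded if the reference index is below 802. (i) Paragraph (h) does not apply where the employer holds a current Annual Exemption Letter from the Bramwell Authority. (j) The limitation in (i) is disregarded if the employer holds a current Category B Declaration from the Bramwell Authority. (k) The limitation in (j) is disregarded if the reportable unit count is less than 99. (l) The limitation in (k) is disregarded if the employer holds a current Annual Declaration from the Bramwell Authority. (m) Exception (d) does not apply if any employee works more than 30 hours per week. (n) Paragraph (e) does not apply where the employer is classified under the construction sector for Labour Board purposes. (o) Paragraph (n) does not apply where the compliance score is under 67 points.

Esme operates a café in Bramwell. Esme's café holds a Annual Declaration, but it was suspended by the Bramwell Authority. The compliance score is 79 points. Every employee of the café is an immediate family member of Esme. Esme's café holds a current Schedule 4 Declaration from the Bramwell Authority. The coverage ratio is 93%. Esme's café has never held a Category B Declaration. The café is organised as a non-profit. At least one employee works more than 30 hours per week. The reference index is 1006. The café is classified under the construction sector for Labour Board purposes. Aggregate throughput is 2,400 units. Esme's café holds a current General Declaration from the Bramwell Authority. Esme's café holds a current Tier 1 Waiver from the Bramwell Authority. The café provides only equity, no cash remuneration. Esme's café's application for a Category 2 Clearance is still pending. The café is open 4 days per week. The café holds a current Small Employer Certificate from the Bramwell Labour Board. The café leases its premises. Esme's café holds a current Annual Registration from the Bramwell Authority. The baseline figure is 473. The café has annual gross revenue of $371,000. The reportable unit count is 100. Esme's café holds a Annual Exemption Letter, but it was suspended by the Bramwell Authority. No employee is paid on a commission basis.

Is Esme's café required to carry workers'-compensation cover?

Yes — Esme's café must carry workers'-compensation cover.

Exception (a): the employer is a non-profit; a current Annual Registration is held — every condition holds. However, paragraph (f) must be considered: (f) is engaged — a current Tier 1 Waiver is held. (a) is therefore removed.
Exception (b) does not apply: the Category 2 Clearance is not current.
All of (c)'s requirements are met (the baseline figure is 473, less than the 561 limit; a current Schedule 4 Declaration is held). However, paragraphs (g)–(l) must be considered: (g) is triggered — the coverage ratio is 93%, meeting the 89% threshold. (h), which would lift (g), does not operate here — the reference index is 1,006, not below 802. Exception (c) does not apply.
All of (d)'s requirements are met (a current General Declaration is held; annual gross revenue is $371,000, below the $422,000 limit; aggregate throughput is 2,400 units, under the 2,490 units limit). But: (m) operates — at least one employee exceeds 30 hours/week. So (d) is unavailable.
Exception (e) is satisfied on its face — remuneration is equity-only; every employee is an immediate family member. However, paragraphs (n)–(o) must be considered: (n) is engaged — the café is classified under the construction sector. (o), which would lift (n), is not engaged — the compliance score is 79 points, not under 67 points. So (e) is unavailable.
None of the exceptions is available; § 63 applies in full.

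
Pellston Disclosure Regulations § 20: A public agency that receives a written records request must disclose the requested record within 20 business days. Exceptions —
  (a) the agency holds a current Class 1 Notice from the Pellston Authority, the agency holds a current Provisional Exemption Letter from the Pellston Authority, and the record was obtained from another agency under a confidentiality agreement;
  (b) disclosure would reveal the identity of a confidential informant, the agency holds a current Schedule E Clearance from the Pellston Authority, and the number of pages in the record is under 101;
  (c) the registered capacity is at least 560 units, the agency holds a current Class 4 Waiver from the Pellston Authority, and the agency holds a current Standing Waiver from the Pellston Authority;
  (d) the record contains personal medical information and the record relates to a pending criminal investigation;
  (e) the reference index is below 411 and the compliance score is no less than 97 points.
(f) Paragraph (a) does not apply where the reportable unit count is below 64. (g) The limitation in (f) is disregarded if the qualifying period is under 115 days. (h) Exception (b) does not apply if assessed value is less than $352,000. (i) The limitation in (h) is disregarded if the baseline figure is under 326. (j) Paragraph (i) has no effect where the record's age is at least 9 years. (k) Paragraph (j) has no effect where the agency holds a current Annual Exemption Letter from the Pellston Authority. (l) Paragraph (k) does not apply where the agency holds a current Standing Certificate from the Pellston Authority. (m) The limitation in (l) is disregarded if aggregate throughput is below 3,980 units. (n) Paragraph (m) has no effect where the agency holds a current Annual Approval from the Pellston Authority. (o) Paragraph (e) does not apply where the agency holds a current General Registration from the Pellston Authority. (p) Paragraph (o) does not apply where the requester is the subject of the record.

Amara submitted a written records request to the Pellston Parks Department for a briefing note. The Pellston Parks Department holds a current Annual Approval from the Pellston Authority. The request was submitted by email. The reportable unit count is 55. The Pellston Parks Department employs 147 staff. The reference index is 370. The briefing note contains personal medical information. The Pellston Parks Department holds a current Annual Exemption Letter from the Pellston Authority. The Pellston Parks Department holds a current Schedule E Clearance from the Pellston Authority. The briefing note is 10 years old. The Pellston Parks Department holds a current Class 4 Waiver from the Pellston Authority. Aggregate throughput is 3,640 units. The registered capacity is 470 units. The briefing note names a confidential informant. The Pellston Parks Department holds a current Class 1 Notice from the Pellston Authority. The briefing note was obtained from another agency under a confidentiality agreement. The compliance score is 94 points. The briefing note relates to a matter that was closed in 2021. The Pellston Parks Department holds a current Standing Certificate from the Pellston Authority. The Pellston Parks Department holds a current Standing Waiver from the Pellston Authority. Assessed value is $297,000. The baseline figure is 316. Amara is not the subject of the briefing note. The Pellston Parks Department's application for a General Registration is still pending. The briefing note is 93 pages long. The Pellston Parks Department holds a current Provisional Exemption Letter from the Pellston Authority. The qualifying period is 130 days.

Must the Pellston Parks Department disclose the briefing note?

Yes — the Pellston Parks Department must disclose the briefing note.

All of (a)'s requirements are met (a current Class 1 Notice is held; a current Provisional Exemption Letter is held; the briefing note was obtained under a confidentiality agreement). However, paragraphs (f)–(g) must be considered: (f) operates against (a): the reportable unit count is 55, below the 64 limit. (g) is inapplicable (the qualifying period is 130 days, not under 115 days), so (f) stands. Exception (a) does not apply.
All of (b)'s requirements are met (the briefing note names a confidential informant; a current Schedule E Clearance is held; the number of pages in the record is 93, under the 101 limit). However, paragraphs (h)–(n) must be considered: (h) operates against (b): assessed value is $297,000, less than the $352,000 limit. (i) would limit (h) — the baseline figure is 316, under the 326 limit — but (j) sets (i) aside: (j) operates against (i): the record's age is 10 years, meeting the 9 years threshold. (k) would limit (j) — a current Annual Exemption Letter is held — but (l) sets (k) aside: (l) operates — a current Standing Certificate is held. (m) would limit (l) — aggregate throughput is 3,640 units, below the 3,980 units limit — but (n) sets (m) aside: (n) is triggered — a current Annual Approval is held. (b) is therefore removed.
Exception (c) requires that the registered capacity is at least 560 units; but the registered capacity is 470 units, short of 560 units, so (c) is unavailable.
Exception (d) fails — the briefing note relates to a closed matter.
Exception (e) does not apply: the compliance score is 94 points, short of 97 points.
No exception applies. The general rule governs.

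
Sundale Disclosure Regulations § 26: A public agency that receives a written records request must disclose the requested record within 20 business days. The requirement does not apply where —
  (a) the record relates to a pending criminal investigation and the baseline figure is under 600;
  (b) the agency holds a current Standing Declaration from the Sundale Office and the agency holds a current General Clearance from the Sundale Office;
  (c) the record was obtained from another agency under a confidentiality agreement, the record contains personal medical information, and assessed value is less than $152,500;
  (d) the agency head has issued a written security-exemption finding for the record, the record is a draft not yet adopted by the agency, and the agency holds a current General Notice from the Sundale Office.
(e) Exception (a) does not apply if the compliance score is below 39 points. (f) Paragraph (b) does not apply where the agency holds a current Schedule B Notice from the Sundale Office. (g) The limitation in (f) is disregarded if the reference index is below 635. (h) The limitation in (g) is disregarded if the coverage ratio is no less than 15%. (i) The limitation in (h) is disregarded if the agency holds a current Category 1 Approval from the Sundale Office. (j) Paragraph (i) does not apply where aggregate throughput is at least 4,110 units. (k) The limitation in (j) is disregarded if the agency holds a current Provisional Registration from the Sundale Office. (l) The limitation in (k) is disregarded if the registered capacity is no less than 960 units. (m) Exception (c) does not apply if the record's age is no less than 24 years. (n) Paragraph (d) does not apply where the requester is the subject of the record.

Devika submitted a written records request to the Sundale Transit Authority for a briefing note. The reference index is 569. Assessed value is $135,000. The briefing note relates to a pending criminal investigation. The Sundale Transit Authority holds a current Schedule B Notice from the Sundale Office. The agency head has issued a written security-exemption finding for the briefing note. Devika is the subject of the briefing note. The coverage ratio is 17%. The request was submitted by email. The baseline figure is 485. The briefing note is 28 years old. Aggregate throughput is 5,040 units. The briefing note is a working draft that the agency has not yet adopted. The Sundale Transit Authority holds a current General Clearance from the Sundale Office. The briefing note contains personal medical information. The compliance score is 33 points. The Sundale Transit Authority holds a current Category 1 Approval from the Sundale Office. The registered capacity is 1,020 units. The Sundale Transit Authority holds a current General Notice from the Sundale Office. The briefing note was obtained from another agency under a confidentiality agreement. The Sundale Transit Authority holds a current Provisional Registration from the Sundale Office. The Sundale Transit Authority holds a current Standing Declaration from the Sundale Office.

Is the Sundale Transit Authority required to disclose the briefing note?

Exception (a): the briefing note relates to a pending investigation; the baseline figure is 485, under the 600 limit — every condition holds. But: (e) operates — the compliance score is 33 points, below the 39 points limit. Exception (a) does not apply.
Exception (b): a current Standing Declaration is held; a current General Clearance is held — every condition holds. But applying paragraphs (f)–(l): (f) is triggered — a current Schedule B Notice is held. (g) is engaged (the reference index is 569, below the 635 limit), but yields to (h): (h) operates — the coverage ratio is 17%, meeting the 15% threshold. (i) is engaged (a current Category 1 Approval is held), but yields to (j): (j) applies — aggregate throughput is 5,040 units, meeting the 4,110 units threshold. (k) would limit (j) — a current Provisional Registration is held — but (l) sets (k) aside: (l) is engaged — the registered capacity is 1,020 units, meeting the 960 units threshold. So (b) is unavailable.
Exception (c) is satisfied on its face — the briefing note was obtained under a confidentiality agreement; the briefing note contains personal medical information; assessed value is $135,000, less than the $152,500 limit. But: (m) operates against (c): the record's age is 28 years, meeting the 24 years threshold. (c) is therefore removed.
Exception (d) is satisfied on its face — a written security-exemption finding has been issued; the briefing note is an unadopted draft; a current General Notice is held. Turning to paragraph (n): (n) operates against (d): Devika is the subject of the briefing note. (d) is therefore removed.
Every exception is unavailable, so the rule governs.

Yes — the Sundale Transit Authority must disclose the briefing note.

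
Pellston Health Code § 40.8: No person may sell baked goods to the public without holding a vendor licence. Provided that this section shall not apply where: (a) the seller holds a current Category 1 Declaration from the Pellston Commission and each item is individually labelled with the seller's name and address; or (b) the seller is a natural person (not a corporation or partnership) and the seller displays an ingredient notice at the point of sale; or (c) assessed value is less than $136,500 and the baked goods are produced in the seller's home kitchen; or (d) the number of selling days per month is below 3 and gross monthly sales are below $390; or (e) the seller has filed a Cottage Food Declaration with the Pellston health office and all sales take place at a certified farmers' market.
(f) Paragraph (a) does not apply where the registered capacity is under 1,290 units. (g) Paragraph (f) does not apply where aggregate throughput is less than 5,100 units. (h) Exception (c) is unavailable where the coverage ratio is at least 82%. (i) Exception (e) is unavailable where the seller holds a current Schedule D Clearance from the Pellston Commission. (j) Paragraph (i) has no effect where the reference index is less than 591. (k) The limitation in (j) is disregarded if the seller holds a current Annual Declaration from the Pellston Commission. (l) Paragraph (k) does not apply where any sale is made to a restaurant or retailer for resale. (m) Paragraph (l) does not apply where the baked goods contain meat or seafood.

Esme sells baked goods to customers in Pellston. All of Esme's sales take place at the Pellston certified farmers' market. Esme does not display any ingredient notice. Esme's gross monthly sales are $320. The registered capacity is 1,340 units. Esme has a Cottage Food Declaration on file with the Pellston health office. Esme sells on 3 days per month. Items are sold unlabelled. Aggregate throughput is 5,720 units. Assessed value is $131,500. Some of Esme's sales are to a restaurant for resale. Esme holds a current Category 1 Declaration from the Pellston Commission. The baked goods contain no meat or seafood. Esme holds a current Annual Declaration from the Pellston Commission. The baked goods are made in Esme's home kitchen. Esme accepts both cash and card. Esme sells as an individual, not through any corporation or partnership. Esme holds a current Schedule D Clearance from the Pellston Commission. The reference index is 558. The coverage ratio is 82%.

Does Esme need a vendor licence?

No — exception (e) applies; Esme is not required to hold a vendor licence.

Exception (a) does not apply: items are sold unlabelled.
Exception (b) does not apply: no ingredient notice is displayed.
Exception (c) is satisfied on its face — assessed value is $131,500, less than the $136,500 limit; the baked goods are home-kitchen produced. But applying paragraph (h): (h) is engaged — the coverage ratio is 82%, meeting the 82% threshold. Exception (c) does not apply.
Exception (d) fails — the number of selling days per month is 3, not below 3.
All of (e)'s requirements are met (a Cottage Food Declaration is on file; all sales are at a certified farmers' market). As to paragraphs (i)–(m): (i) is engaged (a current Schedule D Clearance is held), but is displaced by (j): (j) operates — the reference index is 558, less than the 591 limit. (k) would limit (j) — a current Annual Declaration is held — but (l) sets (k) aside: (l) is engaged — some sales are to a restaurant for resale. (m), which would lift (l), does not operate here — the baked goods contain no meat or seafood. So (e) applies.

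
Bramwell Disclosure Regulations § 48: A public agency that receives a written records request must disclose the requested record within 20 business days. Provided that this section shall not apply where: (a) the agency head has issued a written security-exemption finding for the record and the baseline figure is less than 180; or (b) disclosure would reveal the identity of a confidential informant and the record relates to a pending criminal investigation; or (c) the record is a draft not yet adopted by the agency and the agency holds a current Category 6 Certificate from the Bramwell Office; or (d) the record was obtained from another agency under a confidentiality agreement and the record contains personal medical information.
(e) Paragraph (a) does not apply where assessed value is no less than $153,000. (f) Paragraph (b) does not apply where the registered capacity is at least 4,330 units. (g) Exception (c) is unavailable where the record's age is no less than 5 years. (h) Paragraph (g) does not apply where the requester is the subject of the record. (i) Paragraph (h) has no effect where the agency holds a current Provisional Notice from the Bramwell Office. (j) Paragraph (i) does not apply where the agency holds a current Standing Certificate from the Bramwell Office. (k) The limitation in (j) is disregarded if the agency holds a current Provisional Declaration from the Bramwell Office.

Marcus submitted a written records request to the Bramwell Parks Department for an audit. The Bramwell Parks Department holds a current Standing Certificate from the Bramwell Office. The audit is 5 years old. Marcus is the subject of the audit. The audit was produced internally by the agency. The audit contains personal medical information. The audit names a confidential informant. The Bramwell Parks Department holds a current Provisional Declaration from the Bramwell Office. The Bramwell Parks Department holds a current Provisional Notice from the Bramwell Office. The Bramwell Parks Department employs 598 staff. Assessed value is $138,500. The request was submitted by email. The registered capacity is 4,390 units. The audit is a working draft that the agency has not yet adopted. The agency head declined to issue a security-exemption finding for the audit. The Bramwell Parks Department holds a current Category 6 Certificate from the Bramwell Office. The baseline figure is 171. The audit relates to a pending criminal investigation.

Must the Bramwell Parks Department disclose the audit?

Exception (a) does not apply: the agency head declined to issue a security-exemption finding.
Exception (b)'s conditions are all satisfied: the audit names a confidential informant; the audit relates to a pending investigation. Turning to paragraph (f): (f) operates against (b): the registered capacity is 4,390 units, meeting the 4,330 units threshold. (b) is therefore removed.
Exception (c)'s conditions are all satisfied: the audit is an unadopted draft; a current Category 6 Certificate is held. But: (g) operates against (c): the record's age is 5 years, meeting the 5 years threshold. (h) is triggered (Marcus is the subject of the audit), but is overridden by (i): (i) applies — a current Provisional Notice is held. (j) would limit (i) — a current Standing Certificate is held — but (k) sets (j) aside: (k) operates — a current Provisional Declaration is held. Exception (c) does not apply.
Exception (d) does not apply: the audit was produced internally.
None of the exceptions is available; § 48 applies in full.

Yes — the Bramwell Parks Department must disclose the audit.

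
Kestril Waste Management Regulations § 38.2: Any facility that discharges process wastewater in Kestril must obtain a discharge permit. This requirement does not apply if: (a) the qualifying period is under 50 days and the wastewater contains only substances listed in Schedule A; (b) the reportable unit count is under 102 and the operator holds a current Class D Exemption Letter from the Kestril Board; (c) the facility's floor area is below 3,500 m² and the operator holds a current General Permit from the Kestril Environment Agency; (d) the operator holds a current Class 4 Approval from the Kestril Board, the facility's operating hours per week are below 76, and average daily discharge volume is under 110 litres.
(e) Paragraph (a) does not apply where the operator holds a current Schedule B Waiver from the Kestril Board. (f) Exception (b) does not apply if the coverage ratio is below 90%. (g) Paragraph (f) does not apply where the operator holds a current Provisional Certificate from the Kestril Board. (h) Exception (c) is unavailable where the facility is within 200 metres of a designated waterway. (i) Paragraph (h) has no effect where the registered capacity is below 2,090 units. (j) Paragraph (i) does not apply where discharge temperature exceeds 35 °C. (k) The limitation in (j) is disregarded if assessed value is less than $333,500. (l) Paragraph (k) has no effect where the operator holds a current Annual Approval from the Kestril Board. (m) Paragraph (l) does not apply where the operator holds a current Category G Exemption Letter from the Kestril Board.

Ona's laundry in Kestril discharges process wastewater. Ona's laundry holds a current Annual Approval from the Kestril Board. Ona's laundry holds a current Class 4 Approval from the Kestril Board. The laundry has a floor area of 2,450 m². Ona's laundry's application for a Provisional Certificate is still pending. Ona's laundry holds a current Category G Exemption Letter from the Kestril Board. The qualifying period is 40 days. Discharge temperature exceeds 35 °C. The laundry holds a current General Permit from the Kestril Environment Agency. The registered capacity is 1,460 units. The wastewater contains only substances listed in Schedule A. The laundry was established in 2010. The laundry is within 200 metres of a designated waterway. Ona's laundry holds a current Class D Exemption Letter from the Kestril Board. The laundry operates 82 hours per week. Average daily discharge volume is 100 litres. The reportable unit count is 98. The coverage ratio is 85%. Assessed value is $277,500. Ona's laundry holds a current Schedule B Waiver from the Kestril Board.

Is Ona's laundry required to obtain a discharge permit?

All of (a)'s requirements are met (the qualifying period is 40 days, under the 50 days limit; the wastewater is Schedule-A-only). But applying paragraph (e): (e) operates against (a): a current Schedule B Waiver is held. So (a) is unavailable.
Exception (b)'s conditions are all satisfied: the reportable unit count is 98, under the 102 limit; a current Class D Exemption Letter is held. But: (f) operates against (b): the coverage ratio is 85%, below the 90% limit. (g) is not triggered (the Provisional Certificate is not current), so (f) stands. Exception (b) does not apply.
Exception (c): the facility's floor area is 2,450 m², below the 3,500 m² limit; a current General Permit is held — every condition holds. Considering the limiting provisions: (h) would limit (c) — the laundry is within 200 m of a designated waterway — but (i) sets (h) aside: (i) is engaged — the registered capacity is 1,460 units, below the 2,090 units limit. (j) would limit (i) — discharge temperature exceeds 35 °C — but (k) sets (j) aside: (k) operates against (j): assessed value is $277,500, less than the $333,500 limit. (l) applies (a current Annual Approval is held), but is displaced by (m): (m) operates against (l): a current Category G Exemption Letter is held. So (c) applies.
Exception (d) does not apply: the facility's operating hours per week are 82, not below 76.

No — exception (c) applies; Ona's laundry is not required to obtain a discharge permit.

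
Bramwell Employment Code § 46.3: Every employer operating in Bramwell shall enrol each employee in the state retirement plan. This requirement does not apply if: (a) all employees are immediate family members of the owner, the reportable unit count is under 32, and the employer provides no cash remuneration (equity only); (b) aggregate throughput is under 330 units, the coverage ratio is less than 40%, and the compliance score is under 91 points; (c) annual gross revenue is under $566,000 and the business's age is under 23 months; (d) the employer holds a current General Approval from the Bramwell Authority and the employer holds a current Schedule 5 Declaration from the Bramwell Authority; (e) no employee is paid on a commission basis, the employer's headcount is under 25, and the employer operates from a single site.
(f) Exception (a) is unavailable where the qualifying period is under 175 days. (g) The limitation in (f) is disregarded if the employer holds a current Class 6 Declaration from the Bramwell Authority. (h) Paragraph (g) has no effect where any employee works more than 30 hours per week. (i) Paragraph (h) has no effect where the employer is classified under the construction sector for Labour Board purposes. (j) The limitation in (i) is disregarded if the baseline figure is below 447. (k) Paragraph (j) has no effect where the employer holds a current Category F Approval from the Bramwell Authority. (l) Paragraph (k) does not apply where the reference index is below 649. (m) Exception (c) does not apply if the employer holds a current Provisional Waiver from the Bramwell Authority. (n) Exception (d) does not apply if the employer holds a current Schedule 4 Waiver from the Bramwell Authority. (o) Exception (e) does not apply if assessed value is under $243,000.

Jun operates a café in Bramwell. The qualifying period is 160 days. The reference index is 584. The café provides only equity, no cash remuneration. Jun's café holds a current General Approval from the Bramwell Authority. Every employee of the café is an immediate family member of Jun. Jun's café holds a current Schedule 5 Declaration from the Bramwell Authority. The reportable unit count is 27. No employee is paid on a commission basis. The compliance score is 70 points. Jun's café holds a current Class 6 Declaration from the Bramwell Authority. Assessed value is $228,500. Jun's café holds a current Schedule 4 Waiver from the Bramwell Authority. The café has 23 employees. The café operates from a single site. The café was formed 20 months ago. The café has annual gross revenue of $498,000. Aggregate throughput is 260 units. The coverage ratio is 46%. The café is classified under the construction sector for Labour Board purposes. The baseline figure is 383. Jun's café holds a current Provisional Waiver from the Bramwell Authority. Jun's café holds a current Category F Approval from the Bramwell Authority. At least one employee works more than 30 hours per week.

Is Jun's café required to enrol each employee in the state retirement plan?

Yes — Jun's café must enrol each employee in the state retirement plan.

Exception (a)'s conditions are all satisfied: every employee is an immediate family member; the reportable unit count is 27, under the 32 limit; remuneration is equity-only. Turning to paragraphs (f)–(l): (f) operates against (a): the qualifying period is 160 days, under the 175 days limit. (g) applies (a current Class 6 Declaration is held), but is itself disapplied by (h): (h) is triggered — at least one employee exceeds 30 hours/week. (i) would limit (h) — the café is classified under the construction sector — but (j) sets (i) aside: (j) is engaged — the baseline figure is 383, below the 447 limit. (k) would limit (j) — a current Category F Approval is held — but (l) sets (k) aside: (l) operates — the reference index is 584, below the 649 limit. Exception (a) does not apply.
Exception (b) does not apply: the coverage ratio is 46%, not less than 40%.
Exception (c)'s conditions are all satisfied: annual gross revenue is $498,000, under the $566,000 limit; the business's age is 20 months, under the 23 months limit. But: (m) applies — a current Provisional Waiver is held. So (c) is unavailable.
All of (d)'s requirements are met (a current General Approval is held; a current Schedule 5 Declaration is held). But: (n) operates against (d): a current Schedule 4 Waiver is held. (d) is therefore removed.
Exception (e)'s conditions are all satisfied: no employee is paid on commission; the employer's headcount is 23, under the 25 limit; the employer operates from a single site. However, paragraph (o) must be considered: (o) operates — assessed value is $228,500, under the $243,000 limit. (e) is therefore removed.
No exception is made out. Jun's café falls within the general rule.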